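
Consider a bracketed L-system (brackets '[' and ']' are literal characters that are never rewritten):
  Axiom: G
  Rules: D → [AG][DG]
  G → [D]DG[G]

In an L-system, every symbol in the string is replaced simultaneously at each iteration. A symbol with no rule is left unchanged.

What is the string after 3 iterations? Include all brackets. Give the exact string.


Step 0: G
Step 1: [D]DG[G]
Step 2: [[AG][DG]][AG][DG][D]DG[G][[D]DG[G]]
Step 3: [[A[D]DG[G]][[AG][DG][D]DG[G]]][A[D]DG[G]][[AG][DG][D]DG[G]][[AG][DG]][AG][DG][D]DG[G][[D]DG[G]][[[AG][DG]][AG][DG][D]DG[G][[D]DG[G]]]

Answer: [[A[D]DG[G]][[AG][DG][D]DG[G]]][A[D]DG[G]][[AG][DG][D]DG[G]][[AG][DG]][AG][DG][D]DG[G][[D]DG[G]][[[AG][DG]][AG][DG][D]DG[G][[D]DG[G]]]


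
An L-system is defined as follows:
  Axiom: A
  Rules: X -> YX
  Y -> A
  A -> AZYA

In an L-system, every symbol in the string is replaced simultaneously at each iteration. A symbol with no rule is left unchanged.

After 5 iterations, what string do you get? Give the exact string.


Answer: AZYAZAAZYAZAZYAAZYAZAAZYAZAZYAZAAZYAAZYAZAAZYAZAZYAAZYAZAAZYAZAZYAZAAZYAZAZYAAZYAZAAZYAAZYAZAAZYAZAZYAAZYAZAAZYAZAZYAZAAZYAAZYAZAAZYAZAZYAAZYAZAAZYA

Derivation:
Step 0: A
Step 1: AZYA
Step 2: AZYAZAAZYA
Step 3: AZYAZAAZYAZAZYAAZYAZAAZYA
Step 4: AZYAZAAZYAZAZYAAZYAZAAZYAZAZYAZAAZYAAZYAZAAZYAZAZYAAZYAZAAZYA
Step 5: AZYAZAAZYAZAZYAAZYAZAAZYAZAZYAZAAZYAAZYAZAAZYAZAZYAAZYAZAAZYAZAZYAZAAZYAZAZYAAZYAZAAZYAAZYAZAAZYAZAZYAAZYAZAAZYAZAZYAZAAZYAAZYAZAAZYAZAZYAAZYAZAAZYA


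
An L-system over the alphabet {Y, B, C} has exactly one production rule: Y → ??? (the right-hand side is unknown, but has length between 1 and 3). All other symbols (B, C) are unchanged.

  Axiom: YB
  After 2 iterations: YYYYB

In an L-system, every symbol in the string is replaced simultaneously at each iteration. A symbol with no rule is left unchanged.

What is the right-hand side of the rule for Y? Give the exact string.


Answer: YY

Derivation:
Trying Y → YY:
  Step 0: YB
  Step 1: YYB
  Step 2: YYYYB
Matches the given result.


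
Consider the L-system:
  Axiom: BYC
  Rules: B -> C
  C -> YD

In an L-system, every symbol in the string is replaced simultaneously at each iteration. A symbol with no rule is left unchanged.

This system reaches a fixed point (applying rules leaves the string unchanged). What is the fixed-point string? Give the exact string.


Step 0: BYC
Step 1: CYYD
Step 2: YDYYD
Step 3: YDYYD  (unchanged — fixed point at step 2)

Answer: YDYYD


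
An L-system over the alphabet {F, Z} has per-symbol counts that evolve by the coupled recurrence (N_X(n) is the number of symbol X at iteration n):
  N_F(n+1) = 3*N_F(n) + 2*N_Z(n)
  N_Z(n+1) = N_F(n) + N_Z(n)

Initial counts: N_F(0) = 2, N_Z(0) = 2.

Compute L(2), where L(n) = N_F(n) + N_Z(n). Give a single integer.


Step 0: N_F=2, N_Z=2, L=4
Step 1: N_F=10, N_Z=4, L=14
Step 2: N_F=38, N_Z=14, L=52

Answer: 52


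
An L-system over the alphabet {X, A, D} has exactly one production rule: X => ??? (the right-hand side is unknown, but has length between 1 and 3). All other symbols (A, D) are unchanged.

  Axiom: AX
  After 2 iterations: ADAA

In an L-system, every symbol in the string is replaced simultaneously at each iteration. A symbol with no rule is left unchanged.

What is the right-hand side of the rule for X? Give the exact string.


Answer: DAA

Derivation:
Trying X => DAA:
  Step 0: AX
  Step 1: ADAA
  Step 2: ADAA
Matches the given result.


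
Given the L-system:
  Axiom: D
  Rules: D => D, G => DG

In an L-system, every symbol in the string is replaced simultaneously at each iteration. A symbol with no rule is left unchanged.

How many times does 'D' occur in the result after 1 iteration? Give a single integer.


Answer: 1

Derivation:
Step 0: D  (1 'D')
Step 1: D  (1 'D')


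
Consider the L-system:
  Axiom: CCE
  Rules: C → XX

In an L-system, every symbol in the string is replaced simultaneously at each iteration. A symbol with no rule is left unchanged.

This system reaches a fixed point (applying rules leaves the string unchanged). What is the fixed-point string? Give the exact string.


Answer: XXXXE

Derivation:
Step 0: CCE
Step 1: XXXXE
Step 2: XXXXE  (unchanged — fixed point at step 1)


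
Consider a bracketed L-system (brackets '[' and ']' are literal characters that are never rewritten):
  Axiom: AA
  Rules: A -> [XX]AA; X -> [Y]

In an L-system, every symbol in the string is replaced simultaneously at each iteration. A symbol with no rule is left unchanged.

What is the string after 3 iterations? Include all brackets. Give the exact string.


Answer: [[Y][Y]][[Y][Y]][XX]AA[XX]AA[[Y][Y]][XX]AA[XX]AA[[Y][Y]][[Y][Y]][XX]AA[XX]AA[[Y][Y]][XX]AA[XX]AA

Derivation:
Step 0: AA
Step 1: [XX]AA[XX]AA
Step 2: [[Y][Y]][XX]AA[XX]AA[[Y][Y]][XX]AA[XX]AA
Step 3: [[Y][Y]][[Y][Y]][XX]AA[XX]AA[[Y][Y]][XX]AA[XX]AA[[Y][Y]][[Y][Y]][XX]AA[XX]AA[[Y][Y]][XX]AA[XX]AA


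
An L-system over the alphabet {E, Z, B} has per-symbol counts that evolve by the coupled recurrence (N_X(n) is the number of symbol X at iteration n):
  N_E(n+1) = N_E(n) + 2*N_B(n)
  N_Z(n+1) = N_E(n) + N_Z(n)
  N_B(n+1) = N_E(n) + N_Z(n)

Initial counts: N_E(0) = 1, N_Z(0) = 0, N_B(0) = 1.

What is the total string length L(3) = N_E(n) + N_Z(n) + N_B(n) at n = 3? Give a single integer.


Step 0: N_E=1, N_Z=0, N_B=1, L=2
Step 1: N_E=3, N_Z=1, N_B=1, L=5
Step 2: N_E=5, N_Z=4, N_B=4, L=13
Step 3: N_E=13, N_Z=9, N_B=9, L=31

Answer: 31


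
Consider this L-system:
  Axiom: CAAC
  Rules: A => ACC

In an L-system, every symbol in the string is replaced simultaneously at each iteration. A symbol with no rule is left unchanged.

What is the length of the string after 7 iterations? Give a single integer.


Step 0: length = 4
Step 1: length = 8
Step 2: length = 12
Step 3: length = 16
Step 4: length = 20
Step 5: length = 24
Step 6: length = 28
Step 7: length = 32

Answer: 32


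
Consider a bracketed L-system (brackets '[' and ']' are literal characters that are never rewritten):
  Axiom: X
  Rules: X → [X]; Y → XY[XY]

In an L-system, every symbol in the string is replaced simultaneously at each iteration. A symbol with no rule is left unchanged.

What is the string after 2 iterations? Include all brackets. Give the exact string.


Answer: [[X]]

Derivation:
Step 0: X
Step 1: [X]
Step 2: [[X]]


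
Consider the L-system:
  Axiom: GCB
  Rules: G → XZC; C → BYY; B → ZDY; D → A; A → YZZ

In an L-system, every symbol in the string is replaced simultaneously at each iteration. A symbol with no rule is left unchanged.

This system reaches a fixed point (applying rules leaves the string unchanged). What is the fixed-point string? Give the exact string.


Answer: XZZYZZYYYZYZZYYYZYZZY

Derivation:
Step 0: GCB
Step 1: XZCBYYZDY
Step 2: XZBYYZDYYYZAY
Step 3: XZZDYYYZAYYYZYZZY
Step 4: XZZAYYYZYZZYYYZYZZY
Step 5: XZZYZZYYYZYZZYYYZYZZY
Step 6: XZZYZZYYYZYZZYYYZYZZY  (unchanged — fixed point at step 5)


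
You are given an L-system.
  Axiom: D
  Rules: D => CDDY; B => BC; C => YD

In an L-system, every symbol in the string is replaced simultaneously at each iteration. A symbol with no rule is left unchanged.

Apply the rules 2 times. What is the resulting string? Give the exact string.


Answer: YDCDDYCDDYY

Derivation:
Step 0: D
Step 1: CDDY
Step 2: YDCDDYCDDYY


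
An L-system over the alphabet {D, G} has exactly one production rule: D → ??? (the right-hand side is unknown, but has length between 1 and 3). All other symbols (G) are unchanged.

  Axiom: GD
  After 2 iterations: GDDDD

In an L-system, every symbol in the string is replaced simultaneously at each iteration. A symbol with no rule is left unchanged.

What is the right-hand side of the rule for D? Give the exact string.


Answer: DD

Derivation:
Trying D → DD:
  Step 0: GD
  Step 1: GDD
  Step 2: GDDDD
Matches the given result.


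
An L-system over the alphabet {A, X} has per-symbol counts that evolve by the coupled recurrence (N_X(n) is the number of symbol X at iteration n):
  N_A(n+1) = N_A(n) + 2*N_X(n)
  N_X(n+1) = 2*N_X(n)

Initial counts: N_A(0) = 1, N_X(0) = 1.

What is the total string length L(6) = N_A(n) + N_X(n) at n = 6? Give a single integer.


Step 0: N_A=1, N_X=1, L=2
Step 1: N_A=3, N_X=2, L=5
Step 2: N_A=7, N_X=4, L=11
Step 3: N_A=15, N_X=8, L=23
Step 4: N_A=31, N_X=16, L=47
Step 5: N_A=63, N_X=32, L=95
Step 6: N_A=127, N_X=64, L=191

Answer: 191


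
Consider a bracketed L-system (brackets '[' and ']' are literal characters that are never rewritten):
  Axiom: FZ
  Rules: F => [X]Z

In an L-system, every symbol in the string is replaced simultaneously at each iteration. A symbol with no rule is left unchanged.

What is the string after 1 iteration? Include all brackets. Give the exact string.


Answer: [X]ZZ

Derivation:
Step 0: FZ
Step 1: [X]ZZ


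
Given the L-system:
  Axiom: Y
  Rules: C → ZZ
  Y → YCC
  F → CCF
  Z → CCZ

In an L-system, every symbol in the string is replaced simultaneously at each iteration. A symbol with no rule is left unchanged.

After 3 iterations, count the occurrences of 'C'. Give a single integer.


Step 0: Y  (0 'C')
Step 1: YCC  (2 'C')
Step 2: YCCZZZZ  (2 'C')
Step 3: YCCZZZZCCZCCZCCZCCZ  (10 'C')

Answer: 10


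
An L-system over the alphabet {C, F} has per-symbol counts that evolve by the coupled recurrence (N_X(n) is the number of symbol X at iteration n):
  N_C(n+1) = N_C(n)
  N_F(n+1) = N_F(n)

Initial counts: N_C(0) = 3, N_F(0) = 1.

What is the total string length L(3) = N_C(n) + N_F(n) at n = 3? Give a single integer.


Answer: 4

Derivation:
Step 0: N_C=3, N_F=1, L=4
Step 1: N_C=3, N_F=1, L=4
Step 2: N_C=3, N_F=1, L=4
Step 3: N_C=3, N_F=1, L=4


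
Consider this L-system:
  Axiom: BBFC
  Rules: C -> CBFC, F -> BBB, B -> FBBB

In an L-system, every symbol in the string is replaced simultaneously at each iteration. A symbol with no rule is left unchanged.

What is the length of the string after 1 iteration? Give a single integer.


Answer: 15

Derivation:
Step 0: length = 4
Step 1: length = 15


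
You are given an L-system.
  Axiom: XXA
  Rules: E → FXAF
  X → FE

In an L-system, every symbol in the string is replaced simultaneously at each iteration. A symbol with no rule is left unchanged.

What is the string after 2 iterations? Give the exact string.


Answer: FFXAFFFXAFA

Derivation:
Step 0: XXA
Step 1: FEFEA
Step 2: FFXAFFFXAFA


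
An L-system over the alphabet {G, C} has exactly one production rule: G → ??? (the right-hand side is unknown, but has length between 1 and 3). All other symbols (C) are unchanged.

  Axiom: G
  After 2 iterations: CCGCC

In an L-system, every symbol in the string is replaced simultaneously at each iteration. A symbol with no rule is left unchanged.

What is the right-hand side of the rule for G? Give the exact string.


Answer: CGC

Derivation:
Trying G → CGC:
  Step 0: G
  Step 1: CGC
  Step 2: CCGCC
Matches the given result.


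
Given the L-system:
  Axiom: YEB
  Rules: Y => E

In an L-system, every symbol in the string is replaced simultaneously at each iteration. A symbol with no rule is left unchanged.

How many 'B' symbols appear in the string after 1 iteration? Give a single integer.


Step 0: YEB  (1 'B')
Step 1: EEB  (1 'B')

Answer: 1


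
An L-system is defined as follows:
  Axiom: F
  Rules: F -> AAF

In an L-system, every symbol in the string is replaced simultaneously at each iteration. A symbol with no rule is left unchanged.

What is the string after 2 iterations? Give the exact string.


Answer: AAAAF

Derivation:
Step 0: F
Step 1: AAF
Step 2: AAAAF


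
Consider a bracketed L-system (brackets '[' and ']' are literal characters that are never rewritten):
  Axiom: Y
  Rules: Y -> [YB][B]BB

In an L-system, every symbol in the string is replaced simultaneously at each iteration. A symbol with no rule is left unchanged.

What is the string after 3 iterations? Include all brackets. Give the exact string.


Step 0: Y
Step 1: [YB][B]BB
Step 2: [[YB][B]BBB][B]BB
Step 3: [[[YB][B]BBB][B]BBB][B]BB

Answer: [[[YB][B]BBB][B]BBB][B]BB


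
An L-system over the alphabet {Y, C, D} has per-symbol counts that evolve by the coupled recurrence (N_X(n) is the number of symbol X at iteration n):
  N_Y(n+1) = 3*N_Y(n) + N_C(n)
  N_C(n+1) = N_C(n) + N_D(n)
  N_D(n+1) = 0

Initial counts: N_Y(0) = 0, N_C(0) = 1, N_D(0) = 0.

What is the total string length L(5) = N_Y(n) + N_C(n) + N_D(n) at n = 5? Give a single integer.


Step 0: N_Y=0, N_C=1, N_D=0, L=1
Step 1: N_Y=1, N_C=1, N_D=0, L=2
Step 2: N_Y=4, N_C=1, N_D=0, L=5
Step 3: N_Y=13, N_C=1, N_D=0, L=14
Step 4: N_Y=40, N_C=1, N_D=0, L=41
Step 5: N_Y=121, N_C=1, N_D=0, L=122

Answer: 122


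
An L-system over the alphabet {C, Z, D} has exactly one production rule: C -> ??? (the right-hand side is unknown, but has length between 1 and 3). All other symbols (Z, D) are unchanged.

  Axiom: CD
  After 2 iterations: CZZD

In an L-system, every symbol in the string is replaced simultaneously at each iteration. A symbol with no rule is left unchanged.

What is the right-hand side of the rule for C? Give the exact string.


Answer: CZ

Derivation:
Trying C -> CZ:
  Step 0: CD
  Step 1: CZD
  Step 2: CZZD
Matches the given result.


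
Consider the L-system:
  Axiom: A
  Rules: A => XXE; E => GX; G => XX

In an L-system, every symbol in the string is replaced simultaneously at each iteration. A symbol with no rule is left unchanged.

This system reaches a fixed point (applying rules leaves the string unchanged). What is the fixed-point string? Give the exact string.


Answer: XXXXX

Derivation:
Step 0: A
Step 1: XXE
Step 2: XXGX
Step 3: XXXXX
Step 4: XXXXX  (unchanged — fixed point at step 3)


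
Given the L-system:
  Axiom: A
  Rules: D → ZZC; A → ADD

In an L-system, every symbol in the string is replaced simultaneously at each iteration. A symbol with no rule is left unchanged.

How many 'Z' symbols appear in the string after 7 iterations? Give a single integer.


Step 0: A  (0 'Z')
Step 1: ADD  (0 'Z')
Step 2: ADDZZCZZC  (4 'Z')
Step 3: ADDZZCZZCZZCZZC  (8 'Z')
Step 4: ADDZZCZZCZZCZZCZZCZZC  (12 'Z')
Step 5: ADDZZCZZCZZCZZCZZCZZCZZCZZC  (16 'Z')
Step 6: ADDZZCZZCZZCZZCZZCZZCZZCZZCZZCZZC  (20 'Z')
Step 7: ADDZZCZZCZZCZZCZZCZZCZZCZZCZZCZZCZZCZZC  (24 'Z')

Answer: 24


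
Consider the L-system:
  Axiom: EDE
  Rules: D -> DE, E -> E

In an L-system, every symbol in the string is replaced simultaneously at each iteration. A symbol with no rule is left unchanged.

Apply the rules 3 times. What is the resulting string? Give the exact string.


Step 0: EDE
Step 1: EDEE
Step 2: EDEEE
Step 3: EDEEEE

Answer: EDEEEE


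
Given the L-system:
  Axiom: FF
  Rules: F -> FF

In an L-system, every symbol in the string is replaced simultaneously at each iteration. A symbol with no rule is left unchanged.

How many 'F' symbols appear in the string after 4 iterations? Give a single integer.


Step 0: FF  (2 'F')
Step 1: FFFF  (4 'F')
Step 2: FFFFFFFF  (8 'F')
Step 3: FFFFFFFFFFFFFFFF  (16 'F')
Step 4: FFFFFFFFFFFFFFFFFFFFFFFFFFFFFFFF  (32 'F')

Answer: 32


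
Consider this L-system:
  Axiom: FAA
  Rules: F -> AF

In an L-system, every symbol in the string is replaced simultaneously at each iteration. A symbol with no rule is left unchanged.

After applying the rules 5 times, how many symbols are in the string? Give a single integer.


Answer: 8

Derivation:
Step 0: length = 3
Step 1: length = 4
Step 2: length = 5
Step 3: length = 6
Step 4: length = 7
Step 5: length = 8


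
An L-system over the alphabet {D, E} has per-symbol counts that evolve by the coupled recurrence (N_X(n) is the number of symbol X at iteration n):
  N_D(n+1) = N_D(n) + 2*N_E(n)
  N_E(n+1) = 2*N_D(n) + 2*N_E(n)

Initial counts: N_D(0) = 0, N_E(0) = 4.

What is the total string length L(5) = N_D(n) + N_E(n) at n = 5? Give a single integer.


Answer: 2536

Derivation:
Step 0: N_D=0, N_E=4, L=4
Step 1: N_D=8, N_E=8, L=16
Step 2: N_D=24, N_E=32, L=56
Step 3: N_D=88, N_E=112, L=200
Step 4: N_D=312, N_E=400, L=712
Step 5: N_D=1112, N_E=1424, L=2536


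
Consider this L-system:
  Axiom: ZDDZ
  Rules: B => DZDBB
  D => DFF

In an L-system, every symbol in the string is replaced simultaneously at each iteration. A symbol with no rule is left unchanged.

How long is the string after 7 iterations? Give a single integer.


Step 0: length = 4
Step 1: length = 8
Step 2: length = 12
Step 3: length = 16
Step 4: length = 20
Step 5: length = 24
Step 6: length = 28
Step 7: length = 32

Answer: 32


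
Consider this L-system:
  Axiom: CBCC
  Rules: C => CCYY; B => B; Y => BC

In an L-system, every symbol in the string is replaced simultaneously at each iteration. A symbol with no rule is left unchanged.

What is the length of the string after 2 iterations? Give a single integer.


Step 0: length = 4
Step 1: length = 13
Step 2: length = 37

Answer: 37


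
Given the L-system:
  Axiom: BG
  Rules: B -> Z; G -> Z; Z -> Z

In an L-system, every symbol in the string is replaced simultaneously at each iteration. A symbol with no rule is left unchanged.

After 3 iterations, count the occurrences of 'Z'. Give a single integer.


Answer: 2

Derivation:
Step 0: BG  (0 'Z')
Step 1: ZZ  (2 'Z')
Step 2: ZZ  (2 'Z')
Step 3: ZZ  (2 'Z')


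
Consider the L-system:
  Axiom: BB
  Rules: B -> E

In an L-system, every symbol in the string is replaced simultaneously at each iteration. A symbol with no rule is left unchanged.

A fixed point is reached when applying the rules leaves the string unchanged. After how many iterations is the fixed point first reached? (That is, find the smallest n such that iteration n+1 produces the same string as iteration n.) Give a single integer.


Answer: 1

Derivation:
Step 0: BB
Step 1: EE
Step 2: EE  (unchanged — fixed point at step 1)


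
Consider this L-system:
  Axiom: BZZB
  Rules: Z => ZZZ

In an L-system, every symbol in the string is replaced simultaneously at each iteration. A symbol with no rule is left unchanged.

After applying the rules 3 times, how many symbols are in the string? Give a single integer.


Answer: 56

Derivation:
Step 0: length = 4
Step 1: length = 8
Step 2: length = 20
Step 3: length = 56


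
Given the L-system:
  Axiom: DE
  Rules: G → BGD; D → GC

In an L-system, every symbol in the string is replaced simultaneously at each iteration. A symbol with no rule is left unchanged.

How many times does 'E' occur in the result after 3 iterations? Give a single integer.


Answer: 1

Derivation:
Step 0: DE  (1 'E')
Step 1: GCE  (1 'E')
Step 2: BGDCE  (1 'E')
Step 3: BBGDGCCE  (1 'E')


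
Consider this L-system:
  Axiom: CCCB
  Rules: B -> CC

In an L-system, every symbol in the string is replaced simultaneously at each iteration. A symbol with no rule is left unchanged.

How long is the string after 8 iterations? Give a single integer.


Answer: 5

Derivation:
Step 0: length = 4
Step 1: length = 5
Step 2: length = 5
Step 3: length = 5
Step 4: length = 5
Step 5: length = 5
Step 6: length = 5
Step 7: length = 5
Step 8: length = 5


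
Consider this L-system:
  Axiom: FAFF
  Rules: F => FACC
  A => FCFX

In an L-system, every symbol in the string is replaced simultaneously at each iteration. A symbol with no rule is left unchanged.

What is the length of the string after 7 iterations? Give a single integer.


Step 0: length = 4
Step 1: length = 16
Step 2: length = 40
Step 3: length = 88
Step 4: length = 184
Step 5: length = 376
Step 6: length = 760
Step 7: length = 1528

Answer: 1528


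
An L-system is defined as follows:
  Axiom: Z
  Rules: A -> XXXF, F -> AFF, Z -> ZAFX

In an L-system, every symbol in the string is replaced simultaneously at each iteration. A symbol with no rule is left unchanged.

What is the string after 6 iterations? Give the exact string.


Step 0: Z
Step 1: ZAFX
Step 2: ZAFXXXXFAFFX
Step 3: ZAFXXXXFAFFXXXXAFFXXXFAFFAFFX
Step 4: ZAFXXXXFAFFXXXXAFFXXXFAFFAFFXXXXXXXFAFFAFFXXXAFFXXXFAFFAFFXXXFAFFAFFX
Step 5: ZAFXXXXFAFFXXXXAFFXXXFAFFAFFXXXXXXXFAFFAFFXXXAFFXXXFAFFAFFXXXFAFFAFFXXXXXXXAFFXXXFAFFAFFXXXFAFFAFFXXXXXXFAFFAFFXXXAFFXXXFAFFAFFXXXFAFFAFFXXXAFFXXXFAFFAFFXXXFAFFAFFX
Step 6: ZAFXXXXFAFFXXXXAFFXXXFAFFAFFXXXXXXXFAFFAFFXXXAFFXXXFAFFAFFXXXFAFFAFFXXXXXXXAFFXXXFAFFAFFXXXFAFFAFFXXXXXXFAFFAFFXXXAFFXXXFAFFAFFXXXFAFFAFFXXXAFFXXXFAFFAFFXXXFAFFAFFXXXXXXXXXXFAFFAFFXXXAFFXXXFAFFAFFXXXFAFFAFFXXXAFFXXXFAFFAFFXXXFAFFAFFXXXXXXAFFXXXFAFFAFFXXXFAFFAFFXXXXXXFAFFAFFXXXAFFXXXFAFFAFFXXXFAFFAFFXXXAFFXXXFAFFAFFXXXFAFFAFFXXXXXXFAFFAFFXXXAFFXXXFAFFAFFXXXFAFFAFFXXXAFFXXXFAFFAFFXXXFAFFAFFX

Answer: ZAFXXXXFAFFXXXXAFFXXXFAFFAFFXXXXXXXFAFFAFFXXXAFFXXXFAFFAFFXXXFAFFAFFXXXXXXXAFFXXXFAFFAFFXXXFAFFAFFXXXXXXFAFFAFFXXXAFFXXXFAFFAFFXXXFAFFAFFXXXAFFXXXFAFFAFFXXXFAFFAFFXXXXXXXXXXFAFFAFFXXXAFFXXXFAFFAFFXXXFAFFAFFXXXAFFXXXFAFFAFFXXXFAFFAFFXXXXXXAFFXXXFAFFAFFXXXFAFFAFFXXXXXXFAFFAFFXXXAFFXXXFAFFAFFXXXFAFFAFFXXXAFFXXXFAFFAFFXXXFAFFAFFXXXXXXFAFFAFFXXXAFFXXXFAFFAFFXXXFAFFAFFXXXAFFXXXFAFFAFFXXXFAFFAFFX


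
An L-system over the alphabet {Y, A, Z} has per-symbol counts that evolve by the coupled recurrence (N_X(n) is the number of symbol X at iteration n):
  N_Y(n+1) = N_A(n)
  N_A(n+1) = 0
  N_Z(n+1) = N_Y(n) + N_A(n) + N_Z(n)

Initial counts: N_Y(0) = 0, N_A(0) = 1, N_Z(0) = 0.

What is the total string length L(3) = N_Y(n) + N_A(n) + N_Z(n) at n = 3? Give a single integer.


Answer: 2

Derivation:
Step 0: N_Y=0, N_A=1, N_Z=0, L=1
Step 1: N_Y=1, N_A=0, N_Z=1, L=2
Step 2: N_Y=0, N_A=0, N_Z=2, L=2
Step 3: N_Y=0, N_A=0, N_Z=2, L=2


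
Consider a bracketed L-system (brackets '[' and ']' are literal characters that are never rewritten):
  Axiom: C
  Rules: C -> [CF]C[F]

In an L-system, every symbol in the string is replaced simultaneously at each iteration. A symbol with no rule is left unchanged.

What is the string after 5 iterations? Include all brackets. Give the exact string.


Answer: [[[[[CF]C[F]F][CF]C[F][F]F][[CF]C[F]F][CF]C[F][F][F]F][[[CF]C[F]F][CF]C[F][F]F][[CF]C[F]F][CF]C[F][F][F][F]F][[[[CF]C[F]F][CF]C[F][F]F][[CF]C[F]F][CF]C[F][F][F]F][[[CF]C[F]F][CF]C[F][F]F][[CF]C[F]F][CF]C[F][F][F][F][F]

Derivation:
Step 0: C
Step 1: [CF]C[F]
Step 2: [[CF]C[F]F][CF]C[F][F]
Step 3: [[[CF]C[F]F][CF]C[F][F]F][[CF]C[F]F][CF]C[F][F][F]
Step 4: [[[[CF]C[F]F][CF]C[F][F]F][[CF]C[F]F][CF]C[F][F][F]F][[[CF]C[F]F][CF]C[F][F]F][[CF]C[F]F][CF]C[F][F][F][F]
Step 5: [[[[[CF]C[F]F][CF]C[F][F]F][[CF]C[F]F][CF]C[F][F][F]F][[[CF]C[F]F][CF]C[F][F]F][[CF]C[F]F][CF]C[F][F][F][F]F][[[[CF]C[F]F][CF]C[F][F]F][[CF]C[F]F][CF]C[F][F][F]F][[[CF]C[F]F][CF]C[F][F]F][[CF]C[F]F][CF]C[F][F][F][F][F]


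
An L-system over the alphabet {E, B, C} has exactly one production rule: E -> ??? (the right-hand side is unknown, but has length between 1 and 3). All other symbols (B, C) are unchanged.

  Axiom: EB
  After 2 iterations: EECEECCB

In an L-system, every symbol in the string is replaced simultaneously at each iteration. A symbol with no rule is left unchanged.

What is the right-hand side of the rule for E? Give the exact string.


Trying E -> EEC:
  Step 0: EB
  Step 1: EECB
  Step 2: EECEECCB
Matches the given result.

Answer: EEC


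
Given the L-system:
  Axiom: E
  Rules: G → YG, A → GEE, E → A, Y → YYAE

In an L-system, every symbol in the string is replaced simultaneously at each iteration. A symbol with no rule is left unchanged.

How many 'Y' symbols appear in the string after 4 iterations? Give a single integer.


Step 0: E  (0 'Y')
Step 1: A  (0 'Y')
Step 2: GEE  (0 'Y')
Step 3: YGAA  (1 'Y')
Step 4: YYAEYGGEEGEE  (3 'Y')

Answer: 3


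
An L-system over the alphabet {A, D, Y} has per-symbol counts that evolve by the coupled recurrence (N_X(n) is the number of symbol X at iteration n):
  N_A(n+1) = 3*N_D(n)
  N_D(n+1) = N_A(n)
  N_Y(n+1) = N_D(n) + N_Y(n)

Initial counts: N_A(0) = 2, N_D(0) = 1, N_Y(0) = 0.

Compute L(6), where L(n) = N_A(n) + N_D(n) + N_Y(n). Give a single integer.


Step 0: N_A=2, N_D=1, N_Y=0, L=3
Step 1: N_A=3, N_D=2, N_Y=1, L=6
Step 2: N_A=6, N_D=3, N_Y=3, L=12
Step 3: N_A=9, N_D=6, N_Y=6, L=21
Step 4: N_A=18, N_D=9, N_Y=12, L=39
Step 5: N_A=27, N_D=18, N_Y=21, L=66
Step 6: N_A=54, N_D=27, N_Y=39, L=120

Answer: 120


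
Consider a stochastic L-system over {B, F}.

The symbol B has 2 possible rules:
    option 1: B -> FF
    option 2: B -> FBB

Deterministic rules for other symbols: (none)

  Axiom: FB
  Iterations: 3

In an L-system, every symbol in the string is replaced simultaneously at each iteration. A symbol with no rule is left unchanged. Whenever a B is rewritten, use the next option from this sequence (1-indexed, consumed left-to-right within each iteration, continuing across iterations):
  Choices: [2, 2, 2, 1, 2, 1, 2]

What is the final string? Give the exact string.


Step 0: FB
Step 1: FFBB  (used choices [2])
Step 2: FFFBBFBB  (used choices [2, 2])
Step 3: FFFFFFBBFFFFBB  (used choices [1, 2, 1, 2])

Answer: FFFFFFBBFFFFBB


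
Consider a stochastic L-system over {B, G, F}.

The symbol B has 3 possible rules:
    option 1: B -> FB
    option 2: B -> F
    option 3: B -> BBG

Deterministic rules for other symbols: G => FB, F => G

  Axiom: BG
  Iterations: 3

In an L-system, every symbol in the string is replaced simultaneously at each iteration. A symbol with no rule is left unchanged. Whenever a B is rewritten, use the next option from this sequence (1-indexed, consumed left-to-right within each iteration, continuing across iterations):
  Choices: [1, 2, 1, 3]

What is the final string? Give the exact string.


Step 0: BG
Step 1: FBFB  (used choices [1])
Step 2: GFGFB  (used choices [2, 1])
Step 3: FBGFBGBBG  (used choices [3])

Answer: FBGFBGBBG


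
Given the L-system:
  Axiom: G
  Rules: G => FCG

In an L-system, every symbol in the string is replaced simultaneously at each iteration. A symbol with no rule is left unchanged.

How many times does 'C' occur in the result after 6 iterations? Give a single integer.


Step 0: G  (0 'C')
Step 1: FCG  (1 'C')
Step 2: FCFCG  (2 'C')
Step 3: FCFCFCG  (3 'C')
Step 4: FCFCFCFCG  (4 'C')
Step 5: FCFCFCFCFCG  (5 'C')
Step 6: FCFCFCFCFCFCG  (6 'C')

Answer: 6


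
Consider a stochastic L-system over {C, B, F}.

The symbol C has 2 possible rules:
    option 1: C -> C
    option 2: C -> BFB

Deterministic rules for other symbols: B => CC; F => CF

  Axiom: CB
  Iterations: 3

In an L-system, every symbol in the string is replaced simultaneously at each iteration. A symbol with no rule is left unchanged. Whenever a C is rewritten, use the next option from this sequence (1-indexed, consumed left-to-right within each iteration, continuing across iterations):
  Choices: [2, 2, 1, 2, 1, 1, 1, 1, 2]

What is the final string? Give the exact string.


Answer: BFBCCCFCCCCCFCCBFB

Derivation:
Step 0: CB
Step 1: BFBCC  (used choices [2])
Step 2: CCCFCCBFBC  (used choices [2, 1])
Step 3: BFBCCCFCCCCCFCCBFB  (used choices [2, 1, 1, 1, 1, 2])


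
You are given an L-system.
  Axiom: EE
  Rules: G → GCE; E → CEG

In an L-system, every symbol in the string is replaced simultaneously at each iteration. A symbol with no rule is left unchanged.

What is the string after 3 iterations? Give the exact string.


Step 0: EE
Step 1: CEGCEG
Step 2: CCEGGCECCEGGCE
Step 3: CCCEGGCEGCECCEGCCCEGGCEGCECCEG

Answer: CCCEGGCEGCECCEGCCCEGGCEGCECCEG


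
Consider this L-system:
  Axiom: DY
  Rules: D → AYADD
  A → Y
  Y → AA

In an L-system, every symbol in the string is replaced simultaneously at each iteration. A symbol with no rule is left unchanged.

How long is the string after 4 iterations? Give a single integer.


Step 0: length = 2
Step 1: length = 7
Step 2: length = 16
Step 3: length = 38
Step 4: length = 80

Answer: 80


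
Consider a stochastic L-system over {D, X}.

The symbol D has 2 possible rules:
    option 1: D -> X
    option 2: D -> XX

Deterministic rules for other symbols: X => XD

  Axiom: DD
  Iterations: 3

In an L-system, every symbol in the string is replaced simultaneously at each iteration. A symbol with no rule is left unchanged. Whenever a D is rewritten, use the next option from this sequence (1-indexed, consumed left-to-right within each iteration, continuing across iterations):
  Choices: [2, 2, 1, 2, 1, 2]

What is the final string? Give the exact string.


Step 0: DD
Step 1: XXXX  (used choices [2, 2])
Step 2: XDXDXDXD  (used choices [])
Step 3: XDXXDXXXDXXDXX  (used choices [1, 2, 1, 2])

Answer: XDXXDXXXDXXDXX


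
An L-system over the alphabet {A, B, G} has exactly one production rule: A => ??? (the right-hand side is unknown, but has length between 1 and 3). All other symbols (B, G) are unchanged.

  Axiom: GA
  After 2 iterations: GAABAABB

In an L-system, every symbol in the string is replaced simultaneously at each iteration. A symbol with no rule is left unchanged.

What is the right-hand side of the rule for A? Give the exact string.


Trying A => AAB:
  Step 0: GA
  Step 1: GAAB
  Step 2: GAABAABB
Matches the given result.

Answer: AAB


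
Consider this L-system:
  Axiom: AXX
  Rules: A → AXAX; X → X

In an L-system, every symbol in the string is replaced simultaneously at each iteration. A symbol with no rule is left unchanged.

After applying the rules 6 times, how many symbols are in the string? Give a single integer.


Answer: 192

Derivation:
Step 0: length = 3
Step 1: length = 6
Step 2: length = 12
Step 3: length = 24
Step 4: length = 48
Step 5: length = 96
Step 6: length = 192


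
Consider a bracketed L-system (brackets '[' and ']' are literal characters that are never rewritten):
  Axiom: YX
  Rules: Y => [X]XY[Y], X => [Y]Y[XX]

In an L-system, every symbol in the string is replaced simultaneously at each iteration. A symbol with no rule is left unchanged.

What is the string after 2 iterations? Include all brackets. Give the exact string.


Answer: [[Y]Y[XX]][Y]Y[XX][X]XY[Y][[X]XY[Y]][[X]XY[Y]][X]XY[Y][[Y]Y[XX][Y]Y[XX]]

Derivation:
Step 0: YX
Step 1: [X]XY[Y][Y]Y[XX]
Step 2: [[Y]Y[XX]][Y]Y[XX][X]XY[Y][[X]XY[Y]][[X]XY[Y]][X]XY[Y][[Y]Y[XX][Y]Y[XX]]


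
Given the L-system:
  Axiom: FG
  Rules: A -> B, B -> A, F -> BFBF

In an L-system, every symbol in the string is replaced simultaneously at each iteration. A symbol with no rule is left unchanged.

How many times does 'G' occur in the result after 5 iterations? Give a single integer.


Step 0: FG  (1 'G')
Step 1: BFBFG  (1 'G')
Step 2: ABFBFABFBFG  (1 'G')
Step 3: BABFBFABFBFBABFBFABFBFG  (1 'G')
Step 4: ABABFBFABFBFBABFBFABFBFABABFBFABFBFBABFBFABFBFG  (1 'G')
Step 5: BABABFBFABFBFBABFBFABFBFABABFBFABFBFBABFBFABFBFBABABFBFABFBFBABFBFABFBFABABFBFABFBFBABFBFABFBFG  (1 'G')

Answer: 1


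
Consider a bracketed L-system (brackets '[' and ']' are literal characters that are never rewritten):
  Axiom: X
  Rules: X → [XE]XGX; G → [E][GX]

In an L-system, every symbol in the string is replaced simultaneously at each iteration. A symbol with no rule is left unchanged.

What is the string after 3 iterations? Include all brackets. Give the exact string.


Answer: [[[XE]XGXE][XE]XGX[E][GX][XE]XGXE][[XE]XGXE][XE]XGX[E][GX][XE]XGX[E][[E][GX][XE]XGX][[XE]XGXE][XE]XGX[E][GX][XE]XGX

Derivation:
Step 0: X
Step 1: [XE]XGX
Step 2: [[XE]XGXE][XE]XGX[E][GX][XE]XGX
Step 3: [[[XE]XGXE][XE]XGX[E][GX][XE]XGXE][[XE]XGXE][XE]XGX[E][GX][XE]XGX[E][[E][GX][XE]XGX][[XE]XGXE][XE]XGX[E][GX][XE]XGX


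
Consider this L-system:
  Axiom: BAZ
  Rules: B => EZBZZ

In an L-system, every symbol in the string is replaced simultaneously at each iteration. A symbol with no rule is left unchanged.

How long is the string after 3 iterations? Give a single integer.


Answer: 15

Derivation:
Step 0: length = 3
Step 1: length = 7
Step 2: length = 11
Step 3: length = 15


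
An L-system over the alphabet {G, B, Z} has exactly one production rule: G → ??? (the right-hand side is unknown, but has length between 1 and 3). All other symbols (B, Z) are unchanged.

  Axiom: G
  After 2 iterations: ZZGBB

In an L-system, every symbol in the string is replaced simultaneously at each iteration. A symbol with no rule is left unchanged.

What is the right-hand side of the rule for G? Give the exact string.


Answer: ZGB

Derivation:
Trying G → ZGB:
  Step 0: G
  Step 1: ZGB
  Step 2: ZZGBB
Matches the given result.


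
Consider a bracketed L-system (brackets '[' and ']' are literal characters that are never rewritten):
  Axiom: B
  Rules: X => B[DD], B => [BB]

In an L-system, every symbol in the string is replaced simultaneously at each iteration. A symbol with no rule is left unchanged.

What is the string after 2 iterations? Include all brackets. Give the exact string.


Answer: [[BB][BB]]

Derivation:
Step 0: B
Step 1: [BB]
Step 2: [[BB][BB]]


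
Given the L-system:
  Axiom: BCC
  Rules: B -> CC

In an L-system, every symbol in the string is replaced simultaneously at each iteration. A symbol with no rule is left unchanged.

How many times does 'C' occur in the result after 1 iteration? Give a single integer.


Answer: 4

Derivation:
Step 0: BCC  (2 'C')
Step 1: CCCC  (4 'C')


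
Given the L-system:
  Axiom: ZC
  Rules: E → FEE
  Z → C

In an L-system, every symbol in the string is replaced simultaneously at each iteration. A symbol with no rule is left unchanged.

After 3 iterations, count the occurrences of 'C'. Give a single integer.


Step 0: ZC  (1 'C')
Step 1: CC  (2 'C')
Step 2: CC  (2 'C')
Step 3: CC  (2 'C')

Answer: 2


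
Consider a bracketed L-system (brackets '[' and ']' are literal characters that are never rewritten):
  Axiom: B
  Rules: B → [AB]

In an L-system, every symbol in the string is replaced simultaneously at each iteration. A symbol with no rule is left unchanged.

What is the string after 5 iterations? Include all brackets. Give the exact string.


Step 0: B
Step 1: [AB]
Step 2: [A[AB]]
Step 3: [A[A[AB]]]
Step 4: [A[A[A[AB]]]]
Step 5: [A[A[A[A[AB]]]]]

Answer: [A[A[A[A[AB]]]]]


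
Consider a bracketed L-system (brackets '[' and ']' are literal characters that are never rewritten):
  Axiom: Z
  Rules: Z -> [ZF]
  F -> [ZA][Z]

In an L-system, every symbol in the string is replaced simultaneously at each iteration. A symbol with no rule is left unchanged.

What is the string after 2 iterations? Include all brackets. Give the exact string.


Answer: [[ZF][ZA][Z]]

Derivation:
Step 0: Z
Step 1: [ZF]
Step 2: [[ZF][ZA][Z]]


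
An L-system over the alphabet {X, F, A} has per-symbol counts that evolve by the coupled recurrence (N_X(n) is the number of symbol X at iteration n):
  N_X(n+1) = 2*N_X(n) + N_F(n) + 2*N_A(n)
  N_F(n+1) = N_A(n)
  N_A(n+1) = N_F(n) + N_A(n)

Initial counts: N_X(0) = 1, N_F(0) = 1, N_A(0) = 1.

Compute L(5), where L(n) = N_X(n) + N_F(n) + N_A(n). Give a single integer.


Step 0: N_X=1, N_F=1, N_A=1, L=3
Step 1: N_X=5, N_F=1, N_A=2, L=8
Step 2: N_X=15, N_F=2, N_A=3, L=20
Step 3: N_X=38, N_F=3, N_A=5, L=46
Step 4: N_X=89, N_F=5, N_A=8, L=102
Step 5: N_X=199, N_F=8, N_A=13, L=220

Answer: 220


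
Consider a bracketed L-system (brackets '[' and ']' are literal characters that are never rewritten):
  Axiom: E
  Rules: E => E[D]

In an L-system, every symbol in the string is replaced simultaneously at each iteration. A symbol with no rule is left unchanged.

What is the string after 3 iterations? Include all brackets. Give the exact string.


Step 0: E
Step 1: E[D]
Step 2: E[D][D]
Step 3: E[D][D][D]

Answer: E[D][D][D]


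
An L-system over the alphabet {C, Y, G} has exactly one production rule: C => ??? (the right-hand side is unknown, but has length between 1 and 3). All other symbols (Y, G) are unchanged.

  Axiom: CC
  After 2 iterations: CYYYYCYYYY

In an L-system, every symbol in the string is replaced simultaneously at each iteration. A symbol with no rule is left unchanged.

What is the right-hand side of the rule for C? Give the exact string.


Trying C => CYY:
  Step 0: CC
  Step 1: CYYCYY
  Step 2: CYYYYCYYYY
Matches the given result.

Answer: CYY


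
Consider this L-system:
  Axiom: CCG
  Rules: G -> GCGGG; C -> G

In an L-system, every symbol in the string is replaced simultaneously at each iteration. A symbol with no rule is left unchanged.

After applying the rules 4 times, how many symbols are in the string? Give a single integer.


Step 0: length = 3
Step 1: length = 7
Step 2: length = 31
Step 3: length = 131
Step 4: length = 555

Answer: 555


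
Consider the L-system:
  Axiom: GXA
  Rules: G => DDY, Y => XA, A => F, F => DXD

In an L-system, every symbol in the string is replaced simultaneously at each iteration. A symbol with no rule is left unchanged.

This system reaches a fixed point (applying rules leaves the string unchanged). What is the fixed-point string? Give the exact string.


Step 0: GXA
Step 1: DDYXF
Step 2: DDXAXDXD
Step 3: DDXFXDXD
Step 4: DDXDXDXDXD
Step 5: DDXDXDXDXD  (unchanged — fixed point at step 4)

Answer: DDXDXDXDXD


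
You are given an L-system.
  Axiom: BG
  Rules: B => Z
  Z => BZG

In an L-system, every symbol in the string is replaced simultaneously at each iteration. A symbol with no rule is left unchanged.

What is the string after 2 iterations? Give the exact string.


Step 0: BG
Step 1: ZG
Step 2: BZGG

Answer: BZGG


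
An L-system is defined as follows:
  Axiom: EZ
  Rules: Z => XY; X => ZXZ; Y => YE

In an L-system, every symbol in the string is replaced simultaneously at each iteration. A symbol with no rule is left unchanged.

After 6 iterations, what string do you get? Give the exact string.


Answer: EZXZYEXYZXZXYZXZYEYEEEXYZXZXYYEEZXZYEXYZXZXYZXZYEXYZXZXYYEEZXZYEXYZXZXYZXZYEYEEEYEEEEE

Derivation:
Step 0: EZ
Step 1: EXY
Step 2: EZXZYE
Step 3: EXYZXZXYYEE
Step 4: EZXZYEXYZXZXYZXZYEYEEE
Step 5: EXYZXZXYYEEZXZYEXYZXZXYZXZYEXYZXZXYYEEYEEEE
Step 6: EZXZYEXYZXZXYZXZYEYEEEXYZXZXYYEEZXZYEXYZXZXYZXZYEXYZXZXYYEEZXZYEXYZXZXYZXZYEYEEEYEEEEE


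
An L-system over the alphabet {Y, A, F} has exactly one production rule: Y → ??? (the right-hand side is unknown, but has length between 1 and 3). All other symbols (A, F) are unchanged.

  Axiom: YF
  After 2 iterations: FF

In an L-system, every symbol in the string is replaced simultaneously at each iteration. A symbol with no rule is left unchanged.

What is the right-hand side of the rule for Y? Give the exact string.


Answer: F

Derivation:
Trying Y → F:
  Step 0: YF
  Step 1: FF
  Step 2: FF
Matches the given result.


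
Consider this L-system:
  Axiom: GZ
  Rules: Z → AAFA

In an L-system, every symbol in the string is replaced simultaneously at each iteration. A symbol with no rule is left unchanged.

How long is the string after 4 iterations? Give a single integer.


Answer: 5

Derivation:
Step 0: length = 2
Step 1: length = 5
Step 2: length = 5
Step 3: length = 5
Step 4: length = 5


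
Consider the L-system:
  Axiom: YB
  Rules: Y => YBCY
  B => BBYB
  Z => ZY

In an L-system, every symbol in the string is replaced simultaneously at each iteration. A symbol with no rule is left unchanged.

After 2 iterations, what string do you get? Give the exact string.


Answer: YBCYBBYBCYBCYBBYBBBYBYBCYBBYB

Derivation:
Step 0: YB
Step 1: YBCYBBYB
Step 2: YBCYBBYBCYBCYBBYBBBYBYBCYBBYB


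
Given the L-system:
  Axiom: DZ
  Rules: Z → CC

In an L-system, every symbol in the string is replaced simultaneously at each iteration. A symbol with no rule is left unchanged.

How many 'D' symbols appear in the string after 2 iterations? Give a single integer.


Step 0: DZ  (1 'D')
Step 1: DCC  (1 'D')
Step 2: DCC  (1 'D')

Answer: 1


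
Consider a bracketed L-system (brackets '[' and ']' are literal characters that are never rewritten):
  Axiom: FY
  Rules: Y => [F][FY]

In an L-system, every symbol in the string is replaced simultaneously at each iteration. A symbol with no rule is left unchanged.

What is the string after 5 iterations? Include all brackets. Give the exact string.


Answer: F[F][F[F][F[F][F[F][F[F][FY]]]]]

Derivation:
Step 0: FY
Step 1: F[F][FY]
Step 2: F[F][F[F][FY]]
Step 3: F[F][F[F][F[F][FY]]]
Step 4: F[F][F[F][F[F][F[F][FY]]]]
Step 5: F[F][F[F][F[F][F[F][F[F][FY]]]]]


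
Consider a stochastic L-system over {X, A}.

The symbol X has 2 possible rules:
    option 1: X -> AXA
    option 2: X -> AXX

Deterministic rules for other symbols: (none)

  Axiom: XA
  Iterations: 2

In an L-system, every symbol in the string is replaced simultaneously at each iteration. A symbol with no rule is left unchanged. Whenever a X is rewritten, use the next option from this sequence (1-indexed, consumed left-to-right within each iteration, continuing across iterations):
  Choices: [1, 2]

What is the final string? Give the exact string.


Step 0: XA
Step 1: AXAA  (used choices [1])
Step 2: AAXXAA  (used choices [2])

Answer: AAXXAA
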